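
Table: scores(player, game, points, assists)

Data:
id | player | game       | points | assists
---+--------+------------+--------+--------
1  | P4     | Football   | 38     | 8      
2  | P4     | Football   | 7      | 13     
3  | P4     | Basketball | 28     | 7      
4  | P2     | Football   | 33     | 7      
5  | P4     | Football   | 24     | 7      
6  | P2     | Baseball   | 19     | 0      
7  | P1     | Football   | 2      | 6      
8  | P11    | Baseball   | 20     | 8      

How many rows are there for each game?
SELECT game, COUNT(*) as count
FROM scores
GROUP BY game

Result:
  Baseball: 2
  Basketball: 1
  Football: 5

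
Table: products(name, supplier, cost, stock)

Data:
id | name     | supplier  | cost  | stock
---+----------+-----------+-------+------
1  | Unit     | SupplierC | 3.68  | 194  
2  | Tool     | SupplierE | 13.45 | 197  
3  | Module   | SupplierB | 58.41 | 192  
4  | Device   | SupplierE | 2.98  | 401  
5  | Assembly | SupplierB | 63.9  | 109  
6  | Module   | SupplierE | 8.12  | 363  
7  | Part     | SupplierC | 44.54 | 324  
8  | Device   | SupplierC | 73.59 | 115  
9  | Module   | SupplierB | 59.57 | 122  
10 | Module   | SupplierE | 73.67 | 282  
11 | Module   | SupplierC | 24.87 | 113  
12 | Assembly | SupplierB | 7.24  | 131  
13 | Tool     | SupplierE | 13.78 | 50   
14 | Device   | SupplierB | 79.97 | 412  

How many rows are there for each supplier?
SELECT supplier, COUNT(*) as count
FROM products
GROUP BY supplier

Result:
  SupplierB: 5
  SupplierC: 4
  SupplierE: 5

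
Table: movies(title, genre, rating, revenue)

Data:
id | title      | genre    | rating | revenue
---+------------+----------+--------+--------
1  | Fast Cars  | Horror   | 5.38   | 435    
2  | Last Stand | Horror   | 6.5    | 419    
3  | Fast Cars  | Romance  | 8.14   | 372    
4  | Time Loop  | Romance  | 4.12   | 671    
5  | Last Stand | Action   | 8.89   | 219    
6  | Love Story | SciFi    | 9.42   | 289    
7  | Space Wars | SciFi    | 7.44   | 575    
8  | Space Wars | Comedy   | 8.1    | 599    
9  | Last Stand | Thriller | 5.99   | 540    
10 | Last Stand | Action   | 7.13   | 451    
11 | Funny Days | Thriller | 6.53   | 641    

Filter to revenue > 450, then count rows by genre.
SELECT genre, COUNT(*)
FROM movies
WHERE revenue > 450
GROUP BY genre

Note: WHERE filters rows before grouping.

Result:
  Action: 1
  Comedy: 1
  Romance: 1
  SciFi: 1
  Thriller: 2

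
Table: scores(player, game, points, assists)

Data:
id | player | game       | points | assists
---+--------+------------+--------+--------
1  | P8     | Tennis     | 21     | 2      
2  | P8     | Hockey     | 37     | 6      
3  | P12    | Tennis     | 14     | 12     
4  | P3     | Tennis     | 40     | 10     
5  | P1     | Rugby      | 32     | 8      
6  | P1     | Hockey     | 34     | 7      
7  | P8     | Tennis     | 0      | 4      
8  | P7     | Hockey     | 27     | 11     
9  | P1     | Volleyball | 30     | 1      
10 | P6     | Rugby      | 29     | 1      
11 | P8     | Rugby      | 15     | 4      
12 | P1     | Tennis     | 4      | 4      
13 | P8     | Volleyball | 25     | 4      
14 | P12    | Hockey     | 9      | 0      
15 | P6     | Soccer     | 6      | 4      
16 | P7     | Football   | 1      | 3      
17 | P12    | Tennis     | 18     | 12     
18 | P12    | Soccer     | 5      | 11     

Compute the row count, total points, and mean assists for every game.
SELECT game,
       COUNT(*) as cnt,
       SUM(points) as total_points,
       AVG(assists) as avg_assists
FROM scores
GROUP BY game

Result:
  Football: 1 records, 1 total points, 3.00 avg assists
  Hockey: 4 records, 107 total points, 6.00 avg assists
  Rugby: 3 records, 76 total points, 4.33 avg assists
  Soccer: 2 records, 11 total points, 7.50 avg assists
  Tennis: 6 records, 97 total points, 7.33 avg assists
  Volleyball: 2 records, 55 total points, 2.50 avg assists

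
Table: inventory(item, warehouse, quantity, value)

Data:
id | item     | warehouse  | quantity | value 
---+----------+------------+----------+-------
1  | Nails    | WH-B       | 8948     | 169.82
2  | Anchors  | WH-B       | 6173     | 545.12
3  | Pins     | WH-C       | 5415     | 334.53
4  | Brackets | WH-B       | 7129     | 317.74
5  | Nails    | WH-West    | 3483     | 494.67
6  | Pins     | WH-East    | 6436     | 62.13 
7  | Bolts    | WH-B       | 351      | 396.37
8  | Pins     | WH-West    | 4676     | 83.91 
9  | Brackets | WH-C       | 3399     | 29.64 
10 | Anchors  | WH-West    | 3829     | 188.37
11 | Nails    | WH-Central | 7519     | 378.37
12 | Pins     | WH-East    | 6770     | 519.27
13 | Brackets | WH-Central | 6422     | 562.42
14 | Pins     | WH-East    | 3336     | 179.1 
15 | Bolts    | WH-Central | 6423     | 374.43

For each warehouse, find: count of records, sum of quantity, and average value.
SELECT warehouse,
       COUNT(*) as cnt,
       SUM(quantity) as total_quantity,
       AVG(value) as avg_value
FROM inventory
GROUP BY warehouse

Result:
  WH-B: 4 records, 22601 total quantity, 357.26 avg value
  WH-C: 2 records, 8814 total quantity, 182.09 avg value
  WH-Central: 3 records, 20364 total quantity, 438.41 avg value
  WH-East: 3 records, 16542 total quantity, 253.50 avg value
  WH-West: 3 records, 11988 total quantity, 255.65 avg value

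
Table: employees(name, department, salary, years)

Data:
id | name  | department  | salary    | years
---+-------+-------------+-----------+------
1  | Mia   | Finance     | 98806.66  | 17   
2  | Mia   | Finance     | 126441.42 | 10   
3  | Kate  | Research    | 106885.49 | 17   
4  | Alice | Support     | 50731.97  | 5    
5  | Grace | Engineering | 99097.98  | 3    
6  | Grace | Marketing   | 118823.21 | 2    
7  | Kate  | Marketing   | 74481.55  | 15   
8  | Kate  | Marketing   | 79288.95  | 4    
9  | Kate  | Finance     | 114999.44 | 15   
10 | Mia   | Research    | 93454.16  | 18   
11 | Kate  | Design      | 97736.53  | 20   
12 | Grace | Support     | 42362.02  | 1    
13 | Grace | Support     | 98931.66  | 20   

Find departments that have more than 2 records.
SELECT department, COUNT(*) as cnt
FROM employees
GROUP BY department
HAVING COUNT(*) > 2

Result:
  Finance: 3
  Marketing: 3
  Support: 3

Note: HAVING filters groups after aggregation, WHERE filters rows before.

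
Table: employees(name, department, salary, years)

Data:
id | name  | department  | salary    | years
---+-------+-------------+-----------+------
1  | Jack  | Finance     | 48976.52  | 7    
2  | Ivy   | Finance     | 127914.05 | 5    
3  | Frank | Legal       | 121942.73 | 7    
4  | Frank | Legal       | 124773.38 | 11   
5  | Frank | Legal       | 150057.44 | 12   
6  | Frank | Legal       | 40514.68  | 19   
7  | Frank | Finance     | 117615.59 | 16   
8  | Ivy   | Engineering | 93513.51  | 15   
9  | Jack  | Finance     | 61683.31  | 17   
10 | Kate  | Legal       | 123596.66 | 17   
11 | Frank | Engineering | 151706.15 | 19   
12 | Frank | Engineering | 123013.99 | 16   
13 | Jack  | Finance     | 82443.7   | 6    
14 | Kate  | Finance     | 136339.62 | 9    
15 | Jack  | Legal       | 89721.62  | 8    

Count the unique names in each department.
SELECT department, COUNT(DISTINCT name)
FROM employees
GROUP BY department

Result:
  Engineering: 2 distinct
  Finance: 4 distinct
  Legal: 3 distinct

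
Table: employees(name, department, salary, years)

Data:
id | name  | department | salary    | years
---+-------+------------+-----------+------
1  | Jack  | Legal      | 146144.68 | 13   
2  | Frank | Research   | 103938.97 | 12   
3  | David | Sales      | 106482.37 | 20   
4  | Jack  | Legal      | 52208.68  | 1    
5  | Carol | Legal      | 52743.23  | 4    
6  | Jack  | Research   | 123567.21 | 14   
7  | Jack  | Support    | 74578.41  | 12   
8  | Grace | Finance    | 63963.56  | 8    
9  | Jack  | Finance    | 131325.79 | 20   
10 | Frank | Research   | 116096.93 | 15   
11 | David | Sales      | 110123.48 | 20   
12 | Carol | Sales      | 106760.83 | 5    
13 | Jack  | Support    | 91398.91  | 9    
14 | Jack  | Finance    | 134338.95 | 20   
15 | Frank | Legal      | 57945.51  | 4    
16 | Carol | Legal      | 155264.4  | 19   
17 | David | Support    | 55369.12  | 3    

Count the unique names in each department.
SELECT department, COUNT(DISTINCT name)
FROM employees
GROUP BY department

Result:
  Finance: 2 distinct
  Legal: 3 distinct
  Research: 2 distinct
  Sales: 2 distinct
  Support: 2 distinct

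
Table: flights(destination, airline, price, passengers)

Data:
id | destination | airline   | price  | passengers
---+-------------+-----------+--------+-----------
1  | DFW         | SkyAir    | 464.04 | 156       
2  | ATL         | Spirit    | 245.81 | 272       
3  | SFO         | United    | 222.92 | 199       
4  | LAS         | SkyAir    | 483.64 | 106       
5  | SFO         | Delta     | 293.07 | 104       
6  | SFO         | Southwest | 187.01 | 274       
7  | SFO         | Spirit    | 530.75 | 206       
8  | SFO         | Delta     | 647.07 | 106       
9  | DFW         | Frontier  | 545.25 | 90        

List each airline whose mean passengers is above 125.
SELECT airline, AVG(passengers)
FROM flights
GROUP BY airline
HAVING AVG(passengers) > 125

Result:
  SkyAir: avg=131.00
  Southwest: avg=274.00
  Spirit: avg=239.00
  United: avg=199.00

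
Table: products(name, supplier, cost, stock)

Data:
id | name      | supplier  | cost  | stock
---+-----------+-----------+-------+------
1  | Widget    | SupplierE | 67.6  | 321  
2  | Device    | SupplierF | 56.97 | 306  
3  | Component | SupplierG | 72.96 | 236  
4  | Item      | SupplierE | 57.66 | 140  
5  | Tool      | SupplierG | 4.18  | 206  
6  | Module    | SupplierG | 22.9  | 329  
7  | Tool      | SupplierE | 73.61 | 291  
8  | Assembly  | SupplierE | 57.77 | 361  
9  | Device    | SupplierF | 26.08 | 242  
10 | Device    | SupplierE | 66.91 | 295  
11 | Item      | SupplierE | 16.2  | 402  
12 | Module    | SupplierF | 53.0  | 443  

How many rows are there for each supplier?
SELECT supplier, COUNT(*) as count
FROM products
GROUP BY supplier

Result:
  SupplierE: 6
  SupplierF: 3
  SupplierG: 3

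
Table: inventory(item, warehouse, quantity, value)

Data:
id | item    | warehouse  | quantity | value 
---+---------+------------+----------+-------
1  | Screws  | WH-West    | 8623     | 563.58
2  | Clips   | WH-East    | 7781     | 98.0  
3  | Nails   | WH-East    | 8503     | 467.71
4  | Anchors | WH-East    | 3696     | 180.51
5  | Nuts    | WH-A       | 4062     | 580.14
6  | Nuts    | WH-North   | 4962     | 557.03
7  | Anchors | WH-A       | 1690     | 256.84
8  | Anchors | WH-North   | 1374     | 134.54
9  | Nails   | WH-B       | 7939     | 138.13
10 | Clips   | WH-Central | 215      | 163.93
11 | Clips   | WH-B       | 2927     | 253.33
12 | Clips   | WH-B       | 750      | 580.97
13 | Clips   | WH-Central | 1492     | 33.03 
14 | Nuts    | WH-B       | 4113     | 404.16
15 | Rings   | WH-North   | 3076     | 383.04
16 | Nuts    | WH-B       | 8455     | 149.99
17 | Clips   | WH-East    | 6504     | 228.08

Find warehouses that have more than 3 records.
SELECT warehouse, COUNT(*) as cnt
FROM inventory
GROUP BY warehouse
HAVING COUNT(*) > 3

Result:
  WH-B: 5
  WH-East: 4

Note: HAVING filters groups after aggregation, WHERE filters rows before.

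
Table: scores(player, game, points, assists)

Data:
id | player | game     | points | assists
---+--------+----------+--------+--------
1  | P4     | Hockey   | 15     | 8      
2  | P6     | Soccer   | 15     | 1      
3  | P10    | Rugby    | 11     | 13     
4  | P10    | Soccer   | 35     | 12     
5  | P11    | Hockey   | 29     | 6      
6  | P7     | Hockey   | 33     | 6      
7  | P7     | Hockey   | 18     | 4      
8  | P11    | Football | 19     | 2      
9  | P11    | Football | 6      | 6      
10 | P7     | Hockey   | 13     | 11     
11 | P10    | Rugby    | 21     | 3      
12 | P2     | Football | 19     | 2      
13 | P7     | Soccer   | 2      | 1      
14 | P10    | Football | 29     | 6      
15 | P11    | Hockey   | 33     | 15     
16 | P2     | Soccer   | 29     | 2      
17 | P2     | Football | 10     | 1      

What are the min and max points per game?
SELECT game, MIN(points), MAX(points)
FROM scores
GROUP BY game

Result:
  Football: min=6, max=29
  Hockey: min=13, max=33
  Rugby: min=11, max=21
  Soccer: min=2, max=35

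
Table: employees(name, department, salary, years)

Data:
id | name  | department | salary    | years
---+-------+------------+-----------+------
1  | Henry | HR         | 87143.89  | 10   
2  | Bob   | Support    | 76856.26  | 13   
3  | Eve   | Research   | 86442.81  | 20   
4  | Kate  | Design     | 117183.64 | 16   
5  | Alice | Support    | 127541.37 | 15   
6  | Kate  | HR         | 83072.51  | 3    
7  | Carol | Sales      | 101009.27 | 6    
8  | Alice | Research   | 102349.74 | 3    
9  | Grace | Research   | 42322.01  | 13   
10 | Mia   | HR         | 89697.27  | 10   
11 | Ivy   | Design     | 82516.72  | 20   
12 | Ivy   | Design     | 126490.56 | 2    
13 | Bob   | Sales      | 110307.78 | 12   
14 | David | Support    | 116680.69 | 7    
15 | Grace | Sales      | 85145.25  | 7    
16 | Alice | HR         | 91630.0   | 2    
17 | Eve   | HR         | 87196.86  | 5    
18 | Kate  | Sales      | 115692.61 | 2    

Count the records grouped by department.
SELECT department, COUNT(*) as count
FROM employees
GROUP BY department

Result:
  Design: 3
  HR: 5
  Research: 3
  Sales: 4
  Support: 3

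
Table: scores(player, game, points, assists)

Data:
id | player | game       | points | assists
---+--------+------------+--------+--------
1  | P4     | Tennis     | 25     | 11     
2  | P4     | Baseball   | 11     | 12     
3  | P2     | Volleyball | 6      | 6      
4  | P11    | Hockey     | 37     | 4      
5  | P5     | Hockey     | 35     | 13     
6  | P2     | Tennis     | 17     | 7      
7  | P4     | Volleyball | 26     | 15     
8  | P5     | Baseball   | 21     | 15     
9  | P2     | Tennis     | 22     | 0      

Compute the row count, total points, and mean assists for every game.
SELECT game,
       COUNT(*) as cnt,
       SUM(points) as total_points,
       AVG(assists) as avg_assists
FROM scores
GROUP BY game

Result:
  Baseball: 2 records, 32 total points, 13.50 avg assists
  Hockey: 2 records, 72 total points, 8.50 avg assists
  Tennis: 3 records, 64 total points, 6.00 avg assists
  Volleyball: 2 records, 32 total points, 10.50 avg assists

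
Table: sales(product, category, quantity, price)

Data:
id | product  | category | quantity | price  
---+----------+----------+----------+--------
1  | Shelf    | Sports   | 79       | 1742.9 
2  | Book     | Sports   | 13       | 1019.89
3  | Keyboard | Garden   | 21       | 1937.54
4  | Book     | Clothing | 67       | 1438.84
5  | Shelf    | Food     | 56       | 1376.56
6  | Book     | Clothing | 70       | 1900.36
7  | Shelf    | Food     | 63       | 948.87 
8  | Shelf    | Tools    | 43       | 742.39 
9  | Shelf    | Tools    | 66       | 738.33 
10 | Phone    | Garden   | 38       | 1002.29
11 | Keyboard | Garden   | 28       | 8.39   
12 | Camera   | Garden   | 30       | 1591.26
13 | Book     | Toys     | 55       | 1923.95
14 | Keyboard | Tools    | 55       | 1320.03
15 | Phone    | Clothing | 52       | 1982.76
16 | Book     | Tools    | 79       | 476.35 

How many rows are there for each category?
SELECT category, COUNT(*) as count
FROM sales
GROUP BY category

Result:
  Clothing: 3
  Food: 2
  Garden: 4
  Sports: 2
  Tools: 4
  Toys: 1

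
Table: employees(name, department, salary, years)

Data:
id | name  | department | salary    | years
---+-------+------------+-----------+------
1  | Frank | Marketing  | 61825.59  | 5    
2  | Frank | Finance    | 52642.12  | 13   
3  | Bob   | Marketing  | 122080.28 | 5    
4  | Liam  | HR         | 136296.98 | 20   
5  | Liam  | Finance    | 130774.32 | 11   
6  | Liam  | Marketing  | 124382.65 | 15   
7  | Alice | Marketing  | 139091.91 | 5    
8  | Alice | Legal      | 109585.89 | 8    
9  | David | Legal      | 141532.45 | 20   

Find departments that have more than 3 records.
SELECT department, COUNT(*) as cnt
FROM employees
GROUP BY department
HAVING COUNT(*) > 3

Result:
  Marketing: 4

Note: HAVING filters groups after aggregation, WHERE filters rows before.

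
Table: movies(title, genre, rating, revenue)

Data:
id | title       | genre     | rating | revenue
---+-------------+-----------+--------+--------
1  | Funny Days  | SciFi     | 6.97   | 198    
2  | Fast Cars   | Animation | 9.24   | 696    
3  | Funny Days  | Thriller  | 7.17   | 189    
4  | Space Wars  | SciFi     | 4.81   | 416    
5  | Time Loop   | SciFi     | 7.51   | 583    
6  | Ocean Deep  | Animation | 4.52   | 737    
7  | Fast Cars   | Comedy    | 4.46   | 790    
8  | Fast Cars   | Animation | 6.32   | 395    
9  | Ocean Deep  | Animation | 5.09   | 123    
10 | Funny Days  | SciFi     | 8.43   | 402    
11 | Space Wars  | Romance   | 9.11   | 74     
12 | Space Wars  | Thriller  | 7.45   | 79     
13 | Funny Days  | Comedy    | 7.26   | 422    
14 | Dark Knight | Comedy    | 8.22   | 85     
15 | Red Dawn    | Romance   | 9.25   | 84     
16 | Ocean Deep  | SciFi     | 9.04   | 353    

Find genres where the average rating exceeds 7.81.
SELECT genre, AVG(rating)
FROM movies
GROUP BY genre
HAVING AVG(rating) > 7.81

Result:
  Romance: avg=9.18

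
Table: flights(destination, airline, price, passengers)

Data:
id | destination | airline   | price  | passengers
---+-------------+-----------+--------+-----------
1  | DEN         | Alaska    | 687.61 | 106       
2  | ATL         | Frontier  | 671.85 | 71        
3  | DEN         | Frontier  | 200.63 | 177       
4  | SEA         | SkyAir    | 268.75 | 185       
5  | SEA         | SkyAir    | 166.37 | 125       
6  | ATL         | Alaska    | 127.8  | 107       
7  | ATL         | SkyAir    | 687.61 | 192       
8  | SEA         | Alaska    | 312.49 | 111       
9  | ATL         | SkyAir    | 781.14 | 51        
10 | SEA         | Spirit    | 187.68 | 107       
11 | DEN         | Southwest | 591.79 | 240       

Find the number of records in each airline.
SELECT airline, COUNT(*) as count
FROM flights
GROUP BY airline

Result:
  Alaska: 3
  Frontier: 2
  SkyAir: 4
  Southwest: 1
  Spirit: 1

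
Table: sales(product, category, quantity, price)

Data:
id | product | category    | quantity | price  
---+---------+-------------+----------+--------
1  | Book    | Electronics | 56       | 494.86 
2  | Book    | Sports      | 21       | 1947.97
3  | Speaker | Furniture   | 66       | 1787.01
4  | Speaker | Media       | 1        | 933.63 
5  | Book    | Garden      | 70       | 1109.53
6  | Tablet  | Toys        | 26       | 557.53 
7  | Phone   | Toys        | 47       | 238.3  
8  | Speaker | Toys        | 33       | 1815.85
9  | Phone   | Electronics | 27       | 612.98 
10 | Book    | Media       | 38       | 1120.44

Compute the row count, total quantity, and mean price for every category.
SELECT category,
       COUNT(*) as cnt,
       SUM(quantity) as total_quantity,
       AVG(price) as avg_price
FROM sales
GROUP BY category

Result:
  Electronics: 2 records, 83 total quantity, 553.92 avg price
  Furniture: 1 records, 66 total quantity, 1787.01 avg price
  Garden: 1 records, 70 total quantity, 1109.53 avg price
  Media: 2 records, 39 total quantity, 1027.04 avg price
  Sports: 1 records, 21 total quantity, 1947.97 avg price
  Toys: 3 records, 106 total quantity, 870.56 avg price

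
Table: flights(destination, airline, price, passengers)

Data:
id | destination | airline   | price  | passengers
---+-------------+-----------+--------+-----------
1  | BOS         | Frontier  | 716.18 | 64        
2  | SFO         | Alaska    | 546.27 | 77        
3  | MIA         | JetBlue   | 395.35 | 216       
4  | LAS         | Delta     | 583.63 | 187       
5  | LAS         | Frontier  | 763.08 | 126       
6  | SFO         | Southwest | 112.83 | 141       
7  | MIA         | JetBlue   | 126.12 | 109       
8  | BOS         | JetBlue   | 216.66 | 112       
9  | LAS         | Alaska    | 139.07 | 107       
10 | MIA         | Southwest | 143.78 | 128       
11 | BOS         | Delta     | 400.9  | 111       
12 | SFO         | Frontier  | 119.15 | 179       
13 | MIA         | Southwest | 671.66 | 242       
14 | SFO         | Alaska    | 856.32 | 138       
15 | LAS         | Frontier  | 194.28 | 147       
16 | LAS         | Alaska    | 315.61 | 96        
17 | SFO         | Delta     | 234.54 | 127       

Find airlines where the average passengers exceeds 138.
SELECT airline, AVG(passengers)
FROM flights
GROUP BY airline
HAVING AVG(passengers) > 138

Result:
  Delta: avg=141.67
  JetBlue: avg=145.67
  Southwest: avg=170.33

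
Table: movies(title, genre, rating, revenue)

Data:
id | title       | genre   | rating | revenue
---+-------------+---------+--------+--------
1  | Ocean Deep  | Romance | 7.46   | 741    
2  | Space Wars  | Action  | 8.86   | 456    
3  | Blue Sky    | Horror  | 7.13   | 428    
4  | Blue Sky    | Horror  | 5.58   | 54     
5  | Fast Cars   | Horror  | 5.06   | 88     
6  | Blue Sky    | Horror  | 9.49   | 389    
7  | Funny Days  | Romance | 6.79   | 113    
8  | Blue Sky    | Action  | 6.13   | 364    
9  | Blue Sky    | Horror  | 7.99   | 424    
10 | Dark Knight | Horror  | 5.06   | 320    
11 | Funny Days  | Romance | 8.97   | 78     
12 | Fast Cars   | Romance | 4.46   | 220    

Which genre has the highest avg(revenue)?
SELECT genre, AVG(revenue) as val
FROM movies
GROUP BY genre
ORDER BY val DESC
LIMIT 1

Result: Action with avg(revenue) = 410.00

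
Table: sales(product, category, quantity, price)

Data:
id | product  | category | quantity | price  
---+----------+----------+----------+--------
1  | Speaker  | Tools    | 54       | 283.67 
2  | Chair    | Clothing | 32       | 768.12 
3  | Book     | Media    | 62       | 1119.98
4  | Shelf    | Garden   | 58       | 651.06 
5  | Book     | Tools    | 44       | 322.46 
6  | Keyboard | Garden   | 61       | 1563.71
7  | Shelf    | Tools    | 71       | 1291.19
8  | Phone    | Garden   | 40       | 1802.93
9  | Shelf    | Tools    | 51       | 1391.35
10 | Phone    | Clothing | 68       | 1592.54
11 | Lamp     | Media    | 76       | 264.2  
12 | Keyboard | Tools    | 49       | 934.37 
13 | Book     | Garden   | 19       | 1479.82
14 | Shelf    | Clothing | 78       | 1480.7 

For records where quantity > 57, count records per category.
SELECT category, COUNT(*)
FROM sales
WHERE quantity > 57
GROUP BY category

Note: WHERE filters rows before grouping.

Result:
  Clothing: 2
  Garden: 2
  Media: 2
  Tools: 1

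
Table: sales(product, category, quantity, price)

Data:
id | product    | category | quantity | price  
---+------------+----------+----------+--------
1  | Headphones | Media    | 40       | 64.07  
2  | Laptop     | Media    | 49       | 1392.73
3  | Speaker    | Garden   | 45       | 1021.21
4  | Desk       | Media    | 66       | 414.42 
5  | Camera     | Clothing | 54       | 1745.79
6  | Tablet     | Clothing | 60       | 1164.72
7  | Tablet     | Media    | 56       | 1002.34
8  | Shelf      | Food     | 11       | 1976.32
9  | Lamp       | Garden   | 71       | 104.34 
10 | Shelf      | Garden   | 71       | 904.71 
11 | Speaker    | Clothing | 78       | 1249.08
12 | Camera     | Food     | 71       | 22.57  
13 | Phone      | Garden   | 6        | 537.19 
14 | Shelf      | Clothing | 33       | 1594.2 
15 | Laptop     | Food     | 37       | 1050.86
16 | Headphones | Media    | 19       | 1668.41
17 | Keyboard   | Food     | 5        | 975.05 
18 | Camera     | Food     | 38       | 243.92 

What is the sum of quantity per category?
SELECT category, SUM(quantity) as result
FROM sales
GROUP BY category

Result:
  Clothing: 225
  Food: 162
  Garden: 193
  Media: 230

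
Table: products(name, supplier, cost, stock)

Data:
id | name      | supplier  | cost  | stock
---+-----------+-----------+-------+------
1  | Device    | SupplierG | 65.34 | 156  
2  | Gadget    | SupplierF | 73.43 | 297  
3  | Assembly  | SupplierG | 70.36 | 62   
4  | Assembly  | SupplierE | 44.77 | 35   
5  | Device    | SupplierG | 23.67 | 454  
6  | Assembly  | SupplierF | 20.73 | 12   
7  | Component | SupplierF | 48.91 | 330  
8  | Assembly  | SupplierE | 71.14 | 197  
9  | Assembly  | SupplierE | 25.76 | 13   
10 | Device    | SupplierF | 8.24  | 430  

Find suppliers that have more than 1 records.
SELECT supplier, COUNT(*) as cnt
FROM products
GROUP BY supplier
HAVING COUNT(*) > 1

Result:
  SupplierE: 3
  SupplierF: 4
  SupplierG: 3

Note: HAVING filters groups after aggregation, WHERE filters rows before.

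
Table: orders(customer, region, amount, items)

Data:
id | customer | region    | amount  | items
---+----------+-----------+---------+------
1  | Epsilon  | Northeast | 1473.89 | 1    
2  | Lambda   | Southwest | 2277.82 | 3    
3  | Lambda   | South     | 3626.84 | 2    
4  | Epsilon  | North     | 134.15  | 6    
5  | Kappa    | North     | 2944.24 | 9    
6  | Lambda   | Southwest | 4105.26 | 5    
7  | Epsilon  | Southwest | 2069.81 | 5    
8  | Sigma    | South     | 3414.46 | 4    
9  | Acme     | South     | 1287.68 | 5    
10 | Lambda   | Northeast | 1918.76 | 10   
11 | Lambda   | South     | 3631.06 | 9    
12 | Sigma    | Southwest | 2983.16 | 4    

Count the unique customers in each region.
SELECT region, COUNT(DISTINCT customer)
FROM orders
GROUP BY region

Result:
  North: 2 distinct
  Northeast: 2 distinct
  South: 3 distinct
  Southwest: 3 distinct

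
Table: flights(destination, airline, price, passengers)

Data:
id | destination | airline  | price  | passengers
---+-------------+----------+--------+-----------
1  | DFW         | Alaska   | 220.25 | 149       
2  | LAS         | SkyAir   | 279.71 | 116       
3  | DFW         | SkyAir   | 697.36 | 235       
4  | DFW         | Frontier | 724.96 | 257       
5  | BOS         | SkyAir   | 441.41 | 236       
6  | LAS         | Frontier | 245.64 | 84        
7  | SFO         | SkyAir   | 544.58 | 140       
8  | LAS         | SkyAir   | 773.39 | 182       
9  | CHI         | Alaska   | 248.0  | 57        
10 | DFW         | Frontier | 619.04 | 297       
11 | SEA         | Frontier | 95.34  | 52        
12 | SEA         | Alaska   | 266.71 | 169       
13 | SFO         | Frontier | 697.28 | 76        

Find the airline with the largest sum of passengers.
SELECT airline, SUM(passengers) as val
FROM flights
GROUP BY airline
ORDER BY val DESC
LIMIT 1

Result: SkyAir with sum(passengers) = 909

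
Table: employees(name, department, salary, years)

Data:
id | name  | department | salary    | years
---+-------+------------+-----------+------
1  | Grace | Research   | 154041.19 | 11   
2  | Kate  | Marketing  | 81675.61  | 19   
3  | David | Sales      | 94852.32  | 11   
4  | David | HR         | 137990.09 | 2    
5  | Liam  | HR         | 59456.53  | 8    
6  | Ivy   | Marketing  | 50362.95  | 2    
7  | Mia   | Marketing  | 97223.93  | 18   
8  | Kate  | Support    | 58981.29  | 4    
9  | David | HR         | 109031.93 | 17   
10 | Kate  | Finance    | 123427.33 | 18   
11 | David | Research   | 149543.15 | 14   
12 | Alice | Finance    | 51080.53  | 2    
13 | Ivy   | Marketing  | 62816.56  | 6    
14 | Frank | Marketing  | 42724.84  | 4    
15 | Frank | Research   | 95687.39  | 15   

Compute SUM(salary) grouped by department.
SELECT department, SUM(salary) as result
FROM employees
GROUP BY department

Result:
  Finance: 174507.86
  HR: 306478.55
  Marketing: 334803.89
  Research: 399271.73
  Sales: 94852.32
  Support: 58981.29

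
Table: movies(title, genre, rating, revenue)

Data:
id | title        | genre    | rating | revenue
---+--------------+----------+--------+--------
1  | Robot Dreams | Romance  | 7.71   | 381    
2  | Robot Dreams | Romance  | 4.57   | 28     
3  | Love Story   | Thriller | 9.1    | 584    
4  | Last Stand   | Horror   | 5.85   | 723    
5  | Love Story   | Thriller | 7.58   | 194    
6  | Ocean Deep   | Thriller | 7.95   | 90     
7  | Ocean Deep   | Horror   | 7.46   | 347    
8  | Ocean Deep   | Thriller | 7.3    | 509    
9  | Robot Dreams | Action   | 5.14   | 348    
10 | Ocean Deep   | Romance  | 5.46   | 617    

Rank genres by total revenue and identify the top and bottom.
SELECT genre, SUM(revenue)
FROM movies
GROUP BY genre
ORDER BY SUM(revenue)

All groups:
  Action: 348
  Romance: 1026
  Horror: 1070
  Thriller: 1377

Highest: Thriller (1377)
Lowest: Action (348)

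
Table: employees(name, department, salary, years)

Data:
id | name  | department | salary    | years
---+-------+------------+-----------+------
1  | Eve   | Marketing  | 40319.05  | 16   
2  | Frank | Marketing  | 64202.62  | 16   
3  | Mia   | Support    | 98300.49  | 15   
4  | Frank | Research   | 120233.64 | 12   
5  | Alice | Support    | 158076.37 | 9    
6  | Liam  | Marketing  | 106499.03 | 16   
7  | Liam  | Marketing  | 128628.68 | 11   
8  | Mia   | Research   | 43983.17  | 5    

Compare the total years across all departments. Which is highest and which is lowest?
SELECT department, SUM(years)
FROM employees
GROUP BY department
ORDER BY SUM(years)

All groups:
  Research: 17
  Support: 24
  Marketing: 59

Highest: Marketing (59)
Lowest: Research (17)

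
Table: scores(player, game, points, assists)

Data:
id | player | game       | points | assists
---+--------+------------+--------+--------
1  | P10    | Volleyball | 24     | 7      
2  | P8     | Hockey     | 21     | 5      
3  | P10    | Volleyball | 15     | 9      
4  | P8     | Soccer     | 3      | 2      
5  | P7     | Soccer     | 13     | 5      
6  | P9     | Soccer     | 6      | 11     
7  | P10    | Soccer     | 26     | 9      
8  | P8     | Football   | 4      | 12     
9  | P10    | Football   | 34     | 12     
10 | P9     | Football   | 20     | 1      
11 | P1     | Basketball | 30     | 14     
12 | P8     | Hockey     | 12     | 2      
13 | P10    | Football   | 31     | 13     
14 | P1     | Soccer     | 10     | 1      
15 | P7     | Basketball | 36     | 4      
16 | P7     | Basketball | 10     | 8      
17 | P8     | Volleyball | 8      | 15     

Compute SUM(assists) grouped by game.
SELECT game, SUM(assists) as result
FROM scores
GROUP BY game

Result:
  Basketball: 26
  Football: 38
  Hockey: 7
  Soccer: 28
  Volleyball: 31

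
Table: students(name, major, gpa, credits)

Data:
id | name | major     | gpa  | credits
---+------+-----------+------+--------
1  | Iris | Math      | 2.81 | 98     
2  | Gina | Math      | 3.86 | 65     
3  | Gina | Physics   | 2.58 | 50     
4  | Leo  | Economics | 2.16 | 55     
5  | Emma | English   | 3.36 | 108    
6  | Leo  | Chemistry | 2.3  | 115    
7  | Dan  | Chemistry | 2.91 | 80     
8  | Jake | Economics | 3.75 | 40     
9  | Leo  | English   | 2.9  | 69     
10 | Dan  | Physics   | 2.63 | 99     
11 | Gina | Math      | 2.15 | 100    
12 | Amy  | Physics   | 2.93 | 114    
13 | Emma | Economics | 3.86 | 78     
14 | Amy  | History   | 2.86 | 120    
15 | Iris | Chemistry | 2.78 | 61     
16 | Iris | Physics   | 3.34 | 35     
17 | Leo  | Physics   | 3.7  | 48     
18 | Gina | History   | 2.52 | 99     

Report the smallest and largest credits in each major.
SELECT major, MIN(credits), MAX(credits)
FROM students
GROUP BY major

Result:
  Chemistry: min=61, max=115
  Economics: min=40, max=78
  English: min=69, max=108
  History: min=99, max=120
  Math: min=65, max=100
  Physics: min=35, max=114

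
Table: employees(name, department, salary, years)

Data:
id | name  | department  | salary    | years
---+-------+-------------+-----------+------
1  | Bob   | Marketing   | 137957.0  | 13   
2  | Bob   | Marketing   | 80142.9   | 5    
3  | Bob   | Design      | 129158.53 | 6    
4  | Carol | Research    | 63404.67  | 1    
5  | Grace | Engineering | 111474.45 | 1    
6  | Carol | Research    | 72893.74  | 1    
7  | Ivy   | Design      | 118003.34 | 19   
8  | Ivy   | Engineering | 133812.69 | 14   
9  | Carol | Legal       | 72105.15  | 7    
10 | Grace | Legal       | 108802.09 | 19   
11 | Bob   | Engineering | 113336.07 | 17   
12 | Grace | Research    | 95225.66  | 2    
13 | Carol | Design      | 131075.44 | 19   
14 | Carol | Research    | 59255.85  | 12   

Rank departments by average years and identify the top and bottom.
SELECT department, AVG(years)
FROM employees
GROUP BY department
ORDER BY AVG(years)

All groups:
  Research: 4.00
  Marketing: 9.00
  Engineering: 10.67
  Legal: 13.00
  Design: 14.67

Highest: Design (14.67)
Lowest: Research (4.00)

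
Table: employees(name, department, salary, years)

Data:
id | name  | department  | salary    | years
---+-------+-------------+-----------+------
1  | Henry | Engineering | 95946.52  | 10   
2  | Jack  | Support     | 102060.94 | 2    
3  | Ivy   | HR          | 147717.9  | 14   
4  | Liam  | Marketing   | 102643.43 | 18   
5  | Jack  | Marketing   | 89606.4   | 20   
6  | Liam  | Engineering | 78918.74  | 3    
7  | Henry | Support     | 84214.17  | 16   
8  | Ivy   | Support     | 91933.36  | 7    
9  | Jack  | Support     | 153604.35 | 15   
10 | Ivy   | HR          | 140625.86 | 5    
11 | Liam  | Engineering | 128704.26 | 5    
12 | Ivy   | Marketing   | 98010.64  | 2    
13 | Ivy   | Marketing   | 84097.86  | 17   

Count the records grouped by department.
SELECT department, COUNT(*) as count
FROM employees
GROUP BY department

Result:
  Engineering: 3
  HR: 2
  Marketing: 4
  Support: 4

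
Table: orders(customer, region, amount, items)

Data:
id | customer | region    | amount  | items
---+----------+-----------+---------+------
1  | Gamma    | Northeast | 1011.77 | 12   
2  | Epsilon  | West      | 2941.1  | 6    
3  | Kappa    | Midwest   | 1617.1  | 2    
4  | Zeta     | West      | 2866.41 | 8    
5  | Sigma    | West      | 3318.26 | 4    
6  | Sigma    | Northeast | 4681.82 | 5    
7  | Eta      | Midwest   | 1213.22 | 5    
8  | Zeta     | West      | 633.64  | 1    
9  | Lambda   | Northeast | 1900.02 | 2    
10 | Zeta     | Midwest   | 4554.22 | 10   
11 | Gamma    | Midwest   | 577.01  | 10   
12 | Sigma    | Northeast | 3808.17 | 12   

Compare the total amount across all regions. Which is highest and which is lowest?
SELECT region, SUM(amount)
FROM orders
GROUP BY region
ORDER BY SUM(amount)

All groups:
  Midwest: 7961.55
  West: 9759.41
  Northeast: 11401.78

Highest: Northeast (11401.78)
Lowest: Midwest (7961.55)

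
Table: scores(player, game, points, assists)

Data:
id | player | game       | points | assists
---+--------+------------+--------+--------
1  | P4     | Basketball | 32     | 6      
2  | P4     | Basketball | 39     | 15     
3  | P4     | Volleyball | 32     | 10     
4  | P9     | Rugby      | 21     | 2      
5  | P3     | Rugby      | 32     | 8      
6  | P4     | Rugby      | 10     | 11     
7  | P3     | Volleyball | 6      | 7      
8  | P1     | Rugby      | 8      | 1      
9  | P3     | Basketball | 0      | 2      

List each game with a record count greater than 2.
SELECT game, COUNT(*) as cnt
FROM scores
GROUP BY game
HAVING COUNT(*) > 2

Result:
  Basketball: 3
  Rugby: 4

Note: HAVING filters groups after aggregation, WHERE filters rows before.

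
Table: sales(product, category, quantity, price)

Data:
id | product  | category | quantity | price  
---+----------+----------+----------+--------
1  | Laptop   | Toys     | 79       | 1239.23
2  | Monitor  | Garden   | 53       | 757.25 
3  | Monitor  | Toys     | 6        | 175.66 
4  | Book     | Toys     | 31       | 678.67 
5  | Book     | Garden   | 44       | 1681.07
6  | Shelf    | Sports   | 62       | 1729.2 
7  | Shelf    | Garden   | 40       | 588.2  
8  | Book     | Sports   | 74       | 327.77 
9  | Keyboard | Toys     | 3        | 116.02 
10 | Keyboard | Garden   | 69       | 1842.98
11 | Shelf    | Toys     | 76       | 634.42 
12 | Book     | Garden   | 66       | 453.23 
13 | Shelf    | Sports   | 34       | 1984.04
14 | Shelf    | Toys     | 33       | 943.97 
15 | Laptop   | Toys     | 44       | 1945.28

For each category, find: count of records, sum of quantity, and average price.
SELECT category,
       COUNT(*) as cnt,
       SUM(quantity) as total_quantity,
       AVG(price) as avg_price
FROM sales
GROUP BY category

Result:
  Garden: 5 records, 272 total quantity, 1064.55 avg price
  Sports: 3 records, 170 total quantity, 1347.00 avg price
  Toys: 7 records, 272 total quantity, 819.04 avg price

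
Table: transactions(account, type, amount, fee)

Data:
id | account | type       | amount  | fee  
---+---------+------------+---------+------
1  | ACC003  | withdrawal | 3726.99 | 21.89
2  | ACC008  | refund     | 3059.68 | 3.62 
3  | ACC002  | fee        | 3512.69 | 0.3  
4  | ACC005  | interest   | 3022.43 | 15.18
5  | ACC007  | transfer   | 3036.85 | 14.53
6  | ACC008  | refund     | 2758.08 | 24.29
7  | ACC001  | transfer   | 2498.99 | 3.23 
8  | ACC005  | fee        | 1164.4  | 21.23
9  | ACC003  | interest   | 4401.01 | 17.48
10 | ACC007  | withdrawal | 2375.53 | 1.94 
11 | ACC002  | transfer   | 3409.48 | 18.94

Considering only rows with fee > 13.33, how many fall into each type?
SELECT type, COUNT(*)
FROM transactions
WHERE fee > 13.33
GROUP BY type

Note: WHERE filters rows before grouping.

Result:
  fee: 1
  interest: 2
  refund: 1
  transfer: 2
  withdrawal: 1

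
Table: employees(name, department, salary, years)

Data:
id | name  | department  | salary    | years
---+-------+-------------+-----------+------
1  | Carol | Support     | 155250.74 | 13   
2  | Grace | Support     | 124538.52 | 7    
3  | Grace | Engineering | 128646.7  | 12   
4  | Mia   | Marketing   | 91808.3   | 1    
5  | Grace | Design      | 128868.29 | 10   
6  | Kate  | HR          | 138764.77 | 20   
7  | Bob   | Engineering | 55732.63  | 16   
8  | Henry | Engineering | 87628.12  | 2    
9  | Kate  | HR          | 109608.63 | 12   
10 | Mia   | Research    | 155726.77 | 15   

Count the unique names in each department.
SELECT department, COUNT(DISTINCT name)
FROM employees
GROUP BY department

Result:
  Design: 1 distinct
  Engineering: 3 distinct
  HR: 1 distinct
  Marketing: 1 distinct
  Research: 1 distinct
  Support: 2 distinct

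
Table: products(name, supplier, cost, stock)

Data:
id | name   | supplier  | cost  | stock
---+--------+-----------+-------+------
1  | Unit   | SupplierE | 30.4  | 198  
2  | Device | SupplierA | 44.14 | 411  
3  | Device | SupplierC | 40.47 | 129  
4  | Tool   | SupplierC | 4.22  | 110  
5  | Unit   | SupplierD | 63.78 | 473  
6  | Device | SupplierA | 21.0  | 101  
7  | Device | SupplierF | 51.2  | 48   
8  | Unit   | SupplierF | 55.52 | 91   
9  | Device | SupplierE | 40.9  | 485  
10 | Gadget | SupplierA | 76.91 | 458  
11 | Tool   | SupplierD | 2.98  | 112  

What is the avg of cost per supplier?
SELECT supplier, AVG(cost) as result
FROM products
GROUP BY supplier

Result:
  SupplierA: 47.35
  SupplierC: 22.35
  SupplierD: 33.38
  SupplierE: 35.65
  SupplierF: 53.36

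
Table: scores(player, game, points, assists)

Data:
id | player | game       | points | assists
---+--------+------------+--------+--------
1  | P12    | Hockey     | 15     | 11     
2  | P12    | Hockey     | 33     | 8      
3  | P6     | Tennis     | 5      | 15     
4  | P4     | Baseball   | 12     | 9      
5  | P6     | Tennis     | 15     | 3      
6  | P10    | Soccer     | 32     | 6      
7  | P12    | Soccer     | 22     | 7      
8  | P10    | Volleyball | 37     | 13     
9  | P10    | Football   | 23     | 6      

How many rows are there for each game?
SELECT game, COUNT(*) as count
FROM scores
GROUP BY game

Result:
  Baseball: 1
  Football: 1
  Hockey: 2
  Soccer: 2
  Tennis: 2
  Volleyball: 1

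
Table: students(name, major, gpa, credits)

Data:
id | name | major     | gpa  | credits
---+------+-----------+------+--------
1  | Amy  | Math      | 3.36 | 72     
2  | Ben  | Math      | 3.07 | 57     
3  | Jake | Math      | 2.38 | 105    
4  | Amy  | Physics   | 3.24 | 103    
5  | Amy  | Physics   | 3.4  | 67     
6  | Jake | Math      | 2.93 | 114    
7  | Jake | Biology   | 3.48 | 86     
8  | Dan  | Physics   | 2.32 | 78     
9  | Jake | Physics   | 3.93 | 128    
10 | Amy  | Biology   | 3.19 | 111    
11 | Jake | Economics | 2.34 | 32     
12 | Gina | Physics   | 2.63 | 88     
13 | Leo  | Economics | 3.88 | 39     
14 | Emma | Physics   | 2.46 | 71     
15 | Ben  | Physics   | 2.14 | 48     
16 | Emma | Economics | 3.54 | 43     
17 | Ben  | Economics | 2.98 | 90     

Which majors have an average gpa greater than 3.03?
SELECT major, AVG(gpa)
FROM students
GROUP BY major
HAVING AVG(gpa) > 3.03

Result:
  Biology: avg=3.34
  Economics: avg=3.19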